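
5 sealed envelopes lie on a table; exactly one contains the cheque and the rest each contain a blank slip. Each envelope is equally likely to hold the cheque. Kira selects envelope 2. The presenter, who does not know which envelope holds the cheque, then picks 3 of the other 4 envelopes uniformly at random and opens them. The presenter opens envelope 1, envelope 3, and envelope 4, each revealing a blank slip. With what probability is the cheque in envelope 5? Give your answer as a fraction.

1/2

Because the presenter chose which envelopes to open without knowing where the cheque is, the choice is independent of the prize location. Learning that none of the 3 opened envelopes holds the cheque simply rules out those 3 locations and leaves the remaining 2 envelopes still equally likely by symmetry.
So P(the cheque in envelope 5) = 1/2.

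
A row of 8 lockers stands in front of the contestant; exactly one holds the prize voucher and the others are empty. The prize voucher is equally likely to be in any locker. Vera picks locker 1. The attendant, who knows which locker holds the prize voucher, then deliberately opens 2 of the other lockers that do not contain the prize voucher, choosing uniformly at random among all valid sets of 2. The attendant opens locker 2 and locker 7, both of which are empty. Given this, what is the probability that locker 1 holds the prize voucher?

Apply Bayes' rule, conditioning on where the prize voucher actually is.
If it is in locker 1 (prior 1/8): the attendant has 21 equally likely choices, so probability 1/21; weight (1/8)·(1/21) = 1/168.
If it is in either of lockers 2 and 7 (prior 1/8 each): that locker was opened and seen not to hold the prize — ruled out; weight (1/8)·0 = 0 each.
If it is in any of lockers 3, 4, 5, 6, and 8 (prior 1/8 each): the attendant has 15 equally likely choices, so probability 1/15; weight (1/8)·(1/15) = 1/120 each.
The weights sum to 1/21.
So P(the prize voucher in locker 1 | the attendant opened locker 2 and locker 7) = (1/168) / (1/21) = 1/8.

1/8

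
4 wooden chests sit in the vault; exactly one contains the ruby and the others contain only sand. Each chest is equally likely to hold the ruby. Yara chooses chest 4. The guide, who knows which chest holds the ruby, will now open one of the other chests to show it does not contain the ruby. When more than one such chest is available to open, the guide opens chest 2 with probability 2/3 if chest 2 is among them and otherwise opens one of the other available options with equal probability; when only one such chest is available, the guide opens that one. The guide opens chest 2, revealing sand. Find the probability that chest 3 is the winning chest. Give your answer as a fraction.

1/3

Consider each possible location of the ruby in turn.
If it is in any of chests 1, 3, and 4 (prior 1/4 each): chest 2 is available, opened with probability 2/3; weight (1/4)·(2/3) = 1/6 each.
If it is in chest 2 (prior 1/4): the guide opened chest 2, so this case is ruled out; weight (1/4)·0 = 0.
The weights sum to 1/2.
So P(the ruby in chest 3 | the guide opened chest 2) = (1/6) / (1/2) = 1/3.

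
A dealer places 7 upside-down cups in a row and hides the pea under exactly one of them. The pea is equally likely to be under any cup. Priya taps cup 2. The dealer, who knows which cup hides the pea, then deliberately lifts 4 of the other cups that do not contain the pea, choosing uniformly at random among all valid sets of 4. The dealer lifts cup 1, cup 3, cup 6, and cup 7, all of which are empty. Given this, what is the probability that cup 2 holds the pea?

Apply Bayes' rule, conditioning on where the pea actually is.
If it is under any of cups 1, 3, 6, and 7 (prior 1/7 each): that cup was opened and seen not to hold the prize — ruled out; weight (1/7)·0 = 0 each.
If it is under cup 2 (prior 1/7): the dealer has 15 equally likely choices, so probability 1/15; weight (1/7)·(1/15) = 1/105.
If it is under either of cups 4 and 5 (prior 1/7 each): the dealer has 5 equally likely choices, so probability 1/5; weight (1/7)·(1/5) = 1/35 each.
The weights sum to 1/15.
So P(the pea under cup 2 | the dealer opened cup 1, cup 3, cup 6, and cup 7) = (1/105) / (1/15) = 1/7.

1/7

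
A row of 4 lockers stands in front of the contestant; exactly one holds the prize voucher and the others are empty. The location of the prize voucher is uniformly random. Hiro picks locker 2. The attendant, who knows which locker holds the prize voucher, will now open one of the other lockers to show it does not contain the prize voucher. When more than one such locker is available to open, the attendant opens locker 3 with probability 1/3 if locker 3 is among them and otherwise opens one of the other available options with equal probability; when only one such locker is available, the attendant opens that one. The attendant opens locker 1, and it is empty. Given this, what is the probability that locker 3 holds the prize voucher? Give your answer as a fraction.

1/3

Consider each possible location of the prize voucher in turn.
If it is in locker 1 (prior 1/4): the attendant opened locker 1, so this case is ruled out; weight (1/4)·0 = 0.
If it is in locker 2 (prior 1/4): locker 3 is available but not opened; locker 1 gets probability (1 − 1/3)/2 = 1/3; weight (1/4)·(1/3) = 1/12.
If it is in locker 3 (prior 1/4): locker 3 holds the prize so is unavailable; the attendant chooses uniformly among the 2 others, probability 1/2; weight (1/4)·(1/2) = 1/8.
If it is in locker 4 (prior 1/4): locker 3 is available but not opened, probability 2/3; weight (1/4)·(2/3) = 1/6.
The weights sum to 3/8.
So P(the prize voucher in locker 3 | the attendant opened locker 1) = (1/8) / (3/8) = 1/3.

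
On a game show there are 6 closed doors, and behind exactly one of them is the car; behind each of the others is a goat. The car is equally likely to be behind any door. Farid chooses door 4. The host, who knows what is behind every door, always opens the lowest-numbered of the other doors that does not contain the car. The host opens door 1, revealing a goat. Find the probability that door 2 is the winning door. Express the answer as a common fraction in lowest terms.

1/5

Apply Bayes' rule, conditioning on where the car actually is.
If it is behind door 1 (prior 1/6): the host opened door 1, so this case is ruled out; weight (1/6)·0 = 0.
If it is behind any of doors 2, 3, 4, 5, and 6 (prior 1/6 each): door 1 is the lowest-numbered option available, probability 1; weight (1/6)·1 = 1/6 each.
The weights sum to 5/6.
So P(the car behind door 2 | the host opened door 1) = (1/6) / (5/6) = 1/5.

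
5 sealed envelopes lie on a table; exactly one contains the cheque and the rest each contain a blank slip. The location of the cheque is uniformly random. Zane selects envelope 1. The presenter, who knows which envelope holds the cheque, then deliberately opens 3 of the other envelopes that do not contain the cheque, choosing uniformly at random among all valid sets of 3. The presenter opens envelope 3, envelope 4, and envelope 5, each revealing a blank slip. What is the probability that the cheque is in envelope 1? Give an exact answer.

Apply Bayes' rule, conditioning on where the cheque actually is.
If it is in envelope 1 (prior 1/5): the presenter has 4 equally likely choices, so probability 1/4; weight (1/5)·(1/4) = 1/20.
If it is in envelope 2 (prior 1/5): the presenter has no choice, probability 1; weight (1/5)·1 = 1/5.
If it is in any of envelopes 3, 4, and 5 (prior 1/5 each): that envelope was opened and seen not to hold the prize — ruled out; weight (1/5)·0 = 0 each.
The weights sum to 1/4.
So P(the cheque in envelope 1 | the presenter opened envelope 3, envelope 4, and envelope 5) = (1/20) / (1/4) = 1/5.

1/5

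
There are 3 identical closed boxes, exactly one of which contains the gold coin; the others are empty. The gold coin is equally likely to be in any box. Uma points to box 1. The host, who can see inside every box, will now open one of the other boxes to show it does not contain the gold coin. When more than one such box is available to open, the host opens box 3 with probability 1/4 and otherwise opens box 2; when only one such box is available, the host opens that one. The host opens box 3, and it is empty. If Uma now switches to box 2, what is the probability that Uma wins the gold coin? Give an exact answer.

4/5

Consider each possible location of the gold coin in turn.
If it is in box 1 (prior 1/3): box 3 is available, opened with probability 1/4; weight (1/3)·(1/4) = 1/12.
If it is in box 2 (prior 1/3): only box 3 is available, probability 1; weight (1/3)·1 = 1/3.
If it is in box 3 (prior 1/3): the host opened box 3, so this case is ruled out; weight (1/3)·0 = 0.
The weights sum to 5/12.
So P(the gold coin in box 2 | the host opened box 3) = (1/3) / (5/12) = 4/5.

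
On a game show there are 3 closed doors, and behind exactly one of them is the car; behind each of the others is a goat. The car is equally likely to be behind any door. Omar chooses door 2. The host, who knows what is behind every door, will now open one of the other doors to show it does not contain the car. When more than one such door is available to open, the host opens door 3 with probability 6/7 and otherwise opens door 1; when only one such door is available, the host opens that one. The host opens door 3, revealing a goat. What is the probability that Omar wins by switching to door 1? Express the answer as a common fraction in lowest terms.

Consider each possible location of the car in turn.
If it is behind door 1 (prior 1/3): only door 3 is available, probability 1; weight (1/3)·1 = 1/3.
If it is behind door 2 (prior 1/3): door 3 is available, opened with probability 6/7; weight (1/3)·(6/7) = 2/7.
If it is behind door 3 (prior 1/3): the host opened door 3, so this case is ruled out; weight (1/3)·0 = 0.
The weights sum to 13/21.
So P(the car behind door 1 | the host opened door 3) = (1/3) / (13/21) = 7/13.

7/13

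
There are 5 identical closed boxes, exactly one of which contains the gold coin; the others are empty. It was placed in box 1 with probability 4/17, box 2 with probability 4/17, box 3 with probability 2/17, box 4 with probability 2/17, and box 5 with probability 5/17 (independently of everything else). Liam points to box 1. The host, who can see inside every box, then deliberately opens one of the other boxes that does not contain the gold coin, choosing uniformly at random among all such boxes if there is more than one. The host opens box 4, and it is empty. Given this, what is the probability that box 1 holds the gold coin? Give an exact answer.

3/14

Consider each possible location of the gold coin in turn.
If it is in box 1 (prior 4/17): the host has 4 equally likely choices, so probability 1/4; weight (4/17)·(1/4) = 1/17.
If it is in box 2 (prior 4/17): the host has 3 equally likely choices, so probability 1/3; weight (4/17)·(1/3) = 4/51.
If it is in box 3 (prior 2/17): the host has 3 equally likely choices, so probability 1/3; weight (2/17)·(1/3) = 2/51.
If it is in box 4 (prior 2/17): the host opened box 4, so this case is ruled out; weight (2/17)·0 = 0.
If it is in box 5 (prior 5/17): the host has 3 equally likely choices, so probability 1/3; weight (5/17)·(1/3) = 5/51.
The weights sum to 14/51.
So P(the gold coin in box 1 | the host opened box 4) = (1/17) / (14/51) = 3/14.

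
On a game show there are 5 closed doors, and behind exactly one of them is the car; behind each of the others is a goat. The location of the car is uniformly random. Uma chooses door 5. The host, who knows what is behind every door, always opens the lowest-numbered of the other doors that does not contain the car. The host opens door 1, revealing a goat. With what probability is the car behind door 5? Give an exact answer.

Consider each possible location of the car in turn.
If it is behind door 1 (prior 1/5): the host opened door 1, so this case is ruled out; weight (1/5)·0 = 0.
If it is behind any of doors 2, 3, 4, and 5 (prior 1/5 each): door 1 is the lowest-numbered option available, probability 1; weight (1/5)·1 = 1/5 each.
The weights sum to 4/5.
So P(the car behind door 5 | the host opened door 1) = (1/5) / (4/5) = 1/4.

1/4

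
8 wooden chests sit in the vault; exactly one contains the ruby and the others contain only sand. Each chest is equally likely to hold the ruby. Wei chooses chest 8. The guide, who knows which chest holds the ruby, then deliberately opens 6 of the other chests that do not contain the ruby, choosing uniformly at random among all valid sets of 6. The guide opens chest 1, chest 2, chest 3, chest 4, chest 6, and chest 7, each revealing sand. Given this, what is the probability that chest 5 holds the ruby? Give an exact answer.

7/8

Consider each possible location of the ruby in turn.
If it is in any of chests 1, 2, 3, 4, 6, and 7 (prior 1/8 each): that chest was opened and seen not to hold the prize — ruled out; weight (1/8)·0 = 0 each.
If it is in chest 5 (prior 1/8): the guide has no choice, probability 1; weight (1/8)·1 = 1/8.
If it is in chest 8 (prior 1/8): the guide has 7 equally likely choices, so probability 1/7; weight (1/8)·(1/7) = 1/56.
The weights sum to 1/7.
So P(the ruby in chest 5 | the guide opened chest 1, chest 2, chest 3, chest 4, chest 6, and chest 7) = (1/8) / (1/7) = 7/8.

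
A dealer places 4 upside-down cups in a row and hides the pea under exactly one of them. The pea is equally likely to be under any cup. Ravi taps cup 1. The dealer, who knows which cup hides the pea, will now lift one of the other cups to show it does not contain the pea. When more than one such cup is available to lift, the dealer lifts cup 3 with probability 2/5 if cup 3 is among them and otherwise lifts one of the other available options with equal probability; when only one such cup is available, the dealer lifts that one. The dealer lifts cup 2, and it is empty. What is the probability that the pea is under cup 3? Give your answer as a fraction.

5/14

Apply Bayes' rule, conditioning on where the pea actually is.
If it is under cup 1 (prior 1/4): cup 3 is available but not opened; cup 2 gets probability (1 − 2/5)/2 = 3/10; weight (1/4)·(3/10) = 3/40.
If it is under cup 2 (prior 1/4): the dealer opened cup 2, so this case is ruled out; weight (1/4)·0 = 0.
If it is under cup 3 (prior 1/4): cup 3 holds the prize so is unavailable; the dealer chooses uniformly among the 2 others, probability 1/2; weight (1/4)·(1/2) = 1/8.
If it is under cup 4 (prior 1/4): cup 3 is available but not opened, probability 3/5; weight (1/4)·(3/5) = 3/20.
The weights sum to 7/20.
So P(the pea under cup 3 | the dealer opened cup 2) = (1/8) / (7/20) = 5/14.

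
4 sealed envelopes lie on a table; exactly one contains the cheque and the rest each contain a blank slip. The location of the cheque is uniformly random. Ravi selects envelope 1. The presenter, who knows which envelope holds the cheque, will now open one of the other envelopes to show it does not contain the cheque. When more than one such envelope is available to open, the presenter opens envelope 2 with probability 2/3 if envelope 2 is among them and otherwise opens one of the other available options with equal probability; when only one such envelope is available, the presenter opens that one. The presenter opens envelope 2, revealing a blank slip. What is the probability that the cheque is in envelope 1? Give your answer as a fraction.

Apply Bayes' rule, conditioning on where the cheque actually is.
If it is in any of envelopes 1, 3, and 4 (prior 1/4 each): envelope 2 is available, opened with probability 2/3; weight (1/4)·(2/3) = 1/6 each.
If it is in envelope 2 (prior 1/4): the presenter opened envelope 2, so this case is ruled out; weight (1/4)·0 = 0.
The weights sum to 1/2.
So P(the cheque in envelope 1 | the presenter opened envelope 2) = (1/6) / (1/2) = 1/3.

1/3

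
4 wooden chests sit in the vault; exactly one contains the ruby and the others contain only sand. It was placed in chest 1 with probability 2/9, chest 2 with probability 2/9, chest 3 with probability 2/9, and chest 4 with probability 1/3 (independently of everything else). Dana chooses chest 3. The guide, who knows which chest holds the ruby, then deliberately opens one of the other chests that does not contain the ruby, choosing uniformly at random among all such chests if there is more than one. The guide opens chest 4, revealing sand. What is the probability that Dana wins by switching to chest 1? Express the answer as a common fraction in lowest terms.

Consider each possible location of the ruby in turn.
If it is in either of chests 1 and 2 (prior 2/9 each): the guide has 2 equally likely choices, so probability 1/2; weight (2/9)·(1/2) = 1/9 each.
If it is in chest 3 (prior 2/9): the guide has 3 equally likely choices, so probability 1/3; weight (2/9)·(1/3) = 2/27.
If it is in chest 4 (prior 1/3): the guide opened chest 4, so this case is ruled out; weight (1/3)·0 = 0.
The weights sum to 8/27.
So P(the ruby in chest 1 | the guide opened chest 4) = (1/9) / (8/27) = 3/8.

3/8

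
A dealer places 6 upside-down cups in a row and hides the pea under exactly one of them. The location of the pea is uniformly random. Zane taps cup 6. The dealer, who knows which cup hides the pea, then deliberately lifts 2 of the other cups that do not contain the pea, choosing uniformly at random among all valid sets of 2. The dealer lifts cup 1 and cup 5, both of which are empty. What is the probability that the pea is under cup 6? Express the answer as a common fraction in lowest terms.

Apply Bayes' rule, conditioning on where the pea actually is.
If it is under either of cups 1 and 5 (prior 1/6 each): that cup was opened and seen not to hold the prize — ruled out; weight (1/6)·0 = 0 each.
If it is under any of cups 2, 3, and 4 (prior 1/6 each): the dealer has 6 equally likely choices, so probability 1/6; weight (1/6)·(1/6) = 1/36 each.
If it is under cup 6 (prior 1/6): the dealer has 10 equally likely choices, so probability 1/10; weight (1/6)·(1/10) = 1/60.
The weights sum to 1/10.
So P(the pea under cup 6 | the dealer opened cup 1 and cup 5) = (1/60) / (1/10) = 1/6.

1/6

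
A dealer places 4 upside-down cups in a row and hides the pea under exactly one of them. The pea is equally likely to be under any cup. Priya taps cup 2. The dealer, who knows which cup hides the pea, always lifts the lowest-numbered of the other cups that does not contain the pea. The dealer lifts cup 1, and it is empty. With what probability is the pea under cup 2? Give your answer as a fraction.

Apply Bayes' rule, conditioning on where the pea actually is.
If it is under cup 1 (prior 1/4): the dealer opened cup 1, so this case is ruled out; weight (1/4)·0 = 0.
If it is under any of cups 2, 3, and 4 (prior 1/4 each): cup 1 is the lowest-numbered option available, probability 1; weight (1/4)·1 = 1/4 each.
The weights sum to 3/4.
So P(the pea under cup 2 | the dealer opened cup 1) = (1/4) / (3/4) = 1/3.

1/3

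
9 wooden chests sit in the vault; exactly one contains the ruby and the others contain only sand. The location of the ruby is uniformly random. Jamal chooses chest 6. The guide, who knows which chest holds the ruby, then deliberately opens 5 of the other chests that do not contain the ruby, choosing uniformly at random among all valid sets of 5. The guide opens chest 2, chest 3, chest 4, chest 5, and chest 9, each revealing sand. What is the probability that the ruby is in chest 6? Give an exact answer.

1/9

Apply Bayes' rule, conditioning on where the ruby actually is.
If it is in any of chests 1, 7, and 8 (prior 1/9 each): the guide has 21 equally likely choices, so probability 1/21; weight (1/9)·(1/21) = 1/189 each.
If it is in any of chests 2, 3, 4, 5, and 9 (prior 1/9 each): that chest was opened and seen not to hold the prize — ruled out; weight (1/9)·0 = 0 each.
If it is in chest 6 (prior 1/9): the guide has 56 equally likely choices, so probability 1/56; weight (1/9)·(1/56) = 1/504.
The weights sum to 1/56.
So P(the ruby in chest 6 | the guide opened chest 2, chest 3, chest 4, chest 5, and chest 9) = (1/504) / (1/56) = 1/9.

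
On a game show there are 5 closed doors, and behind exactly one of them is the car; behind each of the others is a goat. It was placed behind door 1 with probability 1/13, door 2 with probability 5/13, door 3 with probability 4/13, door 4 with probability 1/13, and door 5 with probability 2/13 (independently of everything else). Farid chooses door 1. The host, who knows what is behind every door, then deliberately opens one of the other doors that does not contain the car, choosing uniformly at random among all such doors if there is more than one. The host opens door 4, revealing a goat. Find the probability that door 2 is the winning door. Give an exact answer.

20/47

Condition on the true location of the car.
If it is behind door 1 (prior 1/13): the host has 4 equally likely choices, so probability 1/4; weight (1/13)·(1/4) = 1/52.
If it is behind door 2 (prior 5/13): the host has 3 equally likely choices, so probability 1/3; weight (5/13)·(1/3) = 5/39.
If it is behind door 3 (prior 4/13): the host has 3 equally likely choices, so probability 1/3; weight (4/13)·(1/3) = 4/39.
If it is behind door 4 (prior 1/13): the host opened door 4, so this case is ruled out; weight (1/13)·0 = 0.
If it is behind door 5 (prior 2/13): the host has 3 equally likely choices, so probability 1/3; weight (2/13)·(1/3) = 2/39.
The weights sum to 47/156.
So P(the car behind door 2 | the host opened door 4) = (5/39) / (47/156) = 20/47.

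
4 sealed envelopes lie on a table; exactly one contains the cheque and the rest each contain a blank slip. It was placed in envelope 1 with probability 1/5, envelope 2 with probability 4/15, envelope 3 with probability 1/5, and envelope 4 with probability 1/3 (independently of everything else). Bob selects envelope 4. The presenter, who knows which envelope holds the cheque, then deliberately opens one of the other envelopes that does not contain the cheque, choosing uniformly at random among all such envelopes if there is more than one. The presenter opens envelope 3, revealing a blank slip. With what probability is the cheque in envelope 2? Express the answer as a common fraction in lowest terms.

12/31

Condition on the true location of the cheque.
If it is in envelope 1 (prior 1/5): the presenter has 2 equally likely choices, so probability 1/2; weight (1/5)·(1/2) = 1/10.
If it is in envelope 2 (prior 4/15): the presenter has 2 equally likely choices, so probability 1/2; weight (4/15)·(1/2) = 2/15.
If it is in envelope 3 (prior 1/5): the presenter opened envelope 3, so this case is ruled out; weight (1/5)·0 = 0.
If it is in envelope 4 (prior 1/3): the presenter has 3 equally likely choices, so probability 1/3; weight (1/3)·(1/3) = 1/9.
The weights sum to 31/90.
So P(the cheque in envelope 2 | the presenter opened envelope 3) = (2/15) / (31/90) = 12/31.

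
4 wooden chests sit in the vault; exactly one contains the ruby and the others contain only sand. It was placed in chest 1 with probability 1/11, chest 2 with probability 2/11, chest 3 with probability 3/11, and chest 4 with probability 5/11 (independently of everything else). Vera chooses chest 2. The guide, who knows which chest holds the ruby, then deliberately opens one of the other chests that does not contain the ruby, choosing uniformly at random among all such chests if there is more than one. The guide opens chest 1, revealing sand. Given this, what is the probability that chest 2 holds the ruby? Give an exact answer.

1/7

Condition on the true location of the ruby.
If it is in chest 1 (prior 1/11): the guide opened chest 1, so this case is ruled out; weight (1/11)·0 = 0.
If it is in chest 2 (prior 2/11): the guide has 3 equally likely choices, so probability 1/3; weight (2/11)·(1/3) = 2/33.
If it is in chest 3 (prior 3/11): the guide has 2 equally likely choices, so probability 1/2; weight (3/11)·(1/2) = 3/22.
If it is in chest 4 (prior 5/11): the guide has 2 equally likely choices, so probability 1/2; weight (5/11)·(1/2) = 5/22.
The weights sum to 14/33.
So P(the ruby in chest 2 | the guide opened chest 1) = (2/33) / (14/33) = 1/7.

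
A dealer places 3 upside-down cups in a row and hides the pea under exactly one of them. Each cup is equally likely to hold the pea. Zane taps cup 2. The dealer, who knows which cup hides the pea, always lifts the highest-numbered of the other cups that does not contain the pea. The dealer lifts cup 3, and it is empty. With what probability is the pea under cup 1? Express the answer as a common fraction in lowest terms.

1/2

Apply Bayes' rule, conditioning on where the pea actually is.
If it is under either of cups 1 and 2 (prior 1/3 each): cup 3 is the highest-numbered option available, probability 1; weight (1/3)·1 = 1/3 each.
If it is under cup 3 (prior 1/3): the dealer opened cup 3, so this case is ruled out; weight (1/3)·0 = 0.
The weights sum to 2/3.
So P(the pea under cup 1 | the dealer opened cup 3) = (1/3) / (2/3) = 1/2.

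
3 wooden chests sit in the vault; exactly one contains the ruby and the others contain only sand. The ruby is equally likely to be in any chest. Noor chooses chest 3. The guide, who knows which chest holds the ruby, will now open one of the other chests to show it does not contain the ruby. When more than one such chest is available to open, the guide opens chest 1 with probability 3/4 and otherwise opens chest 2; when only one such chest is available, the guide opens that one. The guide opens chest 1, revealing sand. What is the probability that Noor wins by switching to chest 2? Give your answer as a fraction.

4/7

Consider each possible location of the ruby in turn.
If it is in chest 1 (prior 1/3): the guide opened chest 1, so this case is ruled out; weight (1/3)·0 = 0.
If it is in chest 2 (prior 1/3): only chest 1 is available, probability 1; weight (1/3)·1 = 1/3.
If it is in chest 3 (prior 1/3): chest 1 is available, opened with probability 3/4; weight (1/3)·(3/4) = 1/4.
The weights sum to 7/12.
So P(the ruby in chest 2 | the guide opened chest 1) = (1/3) / (7/12) = 4/7.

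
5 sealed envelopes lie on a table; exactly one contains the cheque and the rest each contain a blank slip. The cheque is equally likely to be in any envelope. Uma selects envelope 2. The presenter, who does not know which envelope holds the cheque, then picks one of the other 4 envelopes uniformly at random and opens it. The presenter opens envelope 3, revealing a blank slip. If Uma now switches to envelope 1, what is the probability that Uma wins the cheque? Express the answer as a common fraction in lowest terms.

Consider each possible location of the cheque in turn.
If it is in any of envelopes 1, 2, 4, and 5 (prior 1/5 each): the presenter picks envelope 3 with probability 1/4 regardless, and it is not the prize; weight (1/5)·(1/4) = 1/20 each.
If it is in envelope 3 (prior 1/5): the presenter opened envelope 3, so this case is ruled out; weight (1/5)·0 = 0.
The weights sum to 1/5.
So P(the cheque in envelope 1 | the presenter opened envelope 3) = (1/20) / (1/5) = 1/4.

1/4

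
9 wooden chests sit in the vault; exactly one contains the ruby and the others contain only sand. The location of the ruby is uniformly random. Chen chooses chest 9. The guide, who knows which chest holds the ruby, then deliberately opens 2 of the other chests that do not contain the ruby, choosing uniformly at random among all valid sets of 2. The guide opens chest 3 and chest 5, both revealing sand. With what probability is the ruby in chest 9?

1/9

Apply Bayes' rule, conditioning on where the ruby actually is.
If it is in any of chests 1, 2, 4, 6, 7, and 8 (prior 1/9 each): the guide has 21 equally likely choices, so probability 1/21; weight (1/9)·(1/21) = 1/189 each.
If it is in either of chests 3 and 5 (prior 1/9 each): that chest was opened and seen not to hold the prize — ruled out; weight (1/9)·0 = 0 each.
If it is in chest 9 (prior 1/9): the guide has 28 equally likely choices, so probability 1/28; weight (1/9)·(1/28) = 1/252.
The weights sum to 1/28.
So P(the ruby in chest 9 | the guide opened chest 3 and chest 5) = (1/252) / (1/28) = 1/9.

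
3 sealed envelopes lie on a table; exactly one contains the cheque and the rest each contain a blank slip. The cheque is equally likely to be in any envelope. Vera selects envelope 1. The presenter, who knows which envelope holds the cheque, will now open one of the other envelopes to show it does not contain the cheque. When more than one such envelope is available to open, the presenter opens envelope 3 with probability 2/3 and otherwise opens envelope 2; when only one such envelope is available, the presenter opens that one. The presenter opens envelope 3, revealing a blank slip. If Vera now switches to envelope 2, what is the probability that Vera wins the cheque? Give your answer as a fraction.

Apply Bayes' rule, conditioning on where the cheque actually is.
If it is in envelope 1 (prior 1/3): envelope 3 is available, opened with probability 2/3; weight (1/3)·(2/3) = 2/9.
If it is in envelope 2 (prior 1/3): only envelope 3 is available, probability 1; weight (1/3)·1 = 1/3.
If it is in envelope 3 (prior 1/3): the presenter opened envelope 3, so this case is ruled out; weight (1/3)·0 = 0.
The weights sum to 5/9.
So P(the cheque in envelope 2 | the presenter opened envelope 3) = (1/3) / (5/9) = 3/5.

3/5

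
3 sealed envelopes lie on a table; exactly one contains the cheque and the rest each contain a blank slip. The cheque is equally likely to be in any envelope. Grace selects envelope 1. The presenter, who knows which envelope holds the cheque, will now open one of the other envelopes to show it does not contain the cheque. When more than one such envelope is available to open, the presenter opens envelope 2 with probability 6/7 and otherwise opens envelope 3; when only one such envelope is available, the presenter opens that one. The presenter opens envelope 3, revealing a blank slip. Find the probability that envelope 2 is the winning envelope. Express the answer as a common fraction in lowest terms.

Condition on the true location of the cheque.
If it is in envelope 1 (prior 1/3): envelope 2 is available but not opened, probability 1/7; weight (1/3)·(1/7) = 1/21.
If it is in envelope 2 (prior 1/3): only envelope 3 is available, probability 1; weight (1/3)·1 = 1/3.
If it is in envelope 3 (prior 1/3): the presenter opened envelope 3, so this case is ruled out; weight (1/3)·0 = 0.
The weights sum to 8/21.
So P(the cheque in envelope 2 | the presenter opened envelope 3) = (1/3) / (8/21) = 7/8.

7/8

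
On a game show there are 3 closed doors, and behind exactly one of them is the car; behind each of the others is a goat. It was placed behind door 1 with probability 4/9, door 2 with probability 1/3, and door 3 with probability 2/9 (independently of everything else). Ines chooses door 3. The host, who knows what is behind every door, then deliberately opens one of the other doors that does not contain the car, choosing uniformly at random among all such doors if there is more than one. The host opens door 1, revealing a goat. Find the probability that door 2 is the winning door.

Consider each possible location of the car in turn.
If it is behind door 1 (prior 4/9): the host opened door 1, so this case is ruled out; weight (4/9)·0 = 0.
If it is behind door 2 (prior 1/3): the host has no choice, probability 1; weight (1/3)·1 = 1/3.
If it is behind door 3 (prior 2/9): the host has 2 equally likely choices, so probability 1/2; weight (2/9)·(1/2) = 1/9.
The weights sum to 4/9.
So P(the car behind door 2 | the host opened door 1) = (1/3) / (4/9) = 3/4.

3/4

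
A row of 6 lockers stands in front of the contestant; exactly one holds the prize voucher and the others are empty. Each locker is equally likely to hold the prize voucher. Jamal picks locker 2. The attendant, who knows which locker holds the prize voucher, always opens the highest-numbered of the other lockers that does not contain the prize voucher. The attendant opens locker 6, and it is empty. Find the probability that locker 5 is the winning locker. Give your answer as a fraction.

1/5

Apply Bayes' rule, conditioning on where the prize voucher actually is.
If it is in any of lockers 1, 2, 3, 4, and 5 (prior 1/6 each): locker 6 is the highest-numbered option available, probability 1; weight (1/6)·1 = 1/6 each.
If it is in locker 6 (prior 1/6): the attendant opened locker 6, so this case is ruled out; weight (1/6)·0 = 0.
The weights sum to 5/6.
So P(the prize voucher in locker 5 | the attendant opened locker 6) = (1/6) / (5/6) = 1/5.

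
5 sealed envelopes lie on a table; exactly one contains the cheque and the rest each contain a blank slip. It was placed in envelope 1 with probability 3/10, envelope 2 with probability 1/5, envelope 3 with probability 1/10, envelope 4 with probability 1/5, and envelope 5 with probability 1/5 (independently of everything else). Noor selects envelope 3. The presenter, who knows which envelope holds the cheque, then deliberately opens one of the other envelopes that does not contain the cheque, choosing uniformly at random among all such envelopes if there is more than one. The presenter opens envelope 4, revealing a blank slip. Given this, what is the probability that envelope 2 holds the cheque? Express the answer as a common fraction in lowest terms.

Condition on the true location of the cheque.
If it is in envelope 1 (prior 3/10): the presenter has 3 equally likely choices, so probability 1/3; weight (3/10)·(1/3) = 1/10.
If it is in either of envelopes 2 and 5 (prior 1/5 each): the presenter has 3 equally likely choices, so probability 1/3; weight (1/5)·(1/3) = 1/15 each.
If it is in envelope 3 (prior 1/10): the presenter has 4 equally likely choices, so probability 1/4; weight (1/10)·(1/4) = 1/40.
If it is in envelope 4 (prior 1/5): the presenter opened envelope 4, so this case is ruled out; weight (1/5)·0 = 0.
The weights sum to 31/120.
So P(the cheque in envelope 2 | the presenter opened envelope 4) = (1/15) / (31/120) = 8/31.

8/31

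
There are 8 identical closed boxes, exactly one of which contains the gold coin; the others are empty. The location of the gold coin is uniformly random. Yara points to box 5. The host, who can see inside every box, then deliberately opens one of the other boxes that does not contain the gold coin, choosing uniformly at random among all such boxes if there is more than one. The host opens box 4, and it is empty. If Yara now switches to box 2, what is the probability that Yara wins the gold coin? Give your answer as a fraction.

7/48

Consider each possible location of the gold coin in turn.
If it is in any of boxes 1, 2, 3, 6, 7, and 8 (prior 1/8 each): the host has 6 equally likely choices, so probability 1/6; weight (1/8)·(1/6) = 1/48 each.
If it is in box 4 (prior 1/8): the host opened box 4, so this case is ruled out; weight (1/8)·0 = 0.
If it is in box 5 (prior 1/8): the host has 7 equally likely choices, so probability 1/7; weight (1/8)·(1/7) = 1/56.
The weights sum to 1/7.
So P(the gold coin in box 2 | the host opened box 4) = (1/48) / (1/7) = 7/48.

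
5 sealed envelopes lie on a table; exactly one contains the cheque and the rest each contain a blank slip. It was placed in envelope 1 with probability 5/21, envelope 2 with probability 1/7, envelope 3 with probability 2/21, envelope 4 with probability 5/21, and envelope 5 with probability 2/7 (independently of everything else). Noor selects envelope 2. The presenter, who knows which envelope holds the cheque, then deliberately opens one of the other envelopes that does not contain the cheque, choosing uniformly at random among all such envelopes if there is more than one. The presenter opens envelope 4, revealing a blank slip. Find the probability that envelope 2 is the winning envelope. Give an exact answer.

Condition on the true location of the cheque.
If it is in envelope 1 (prior 5/21): the presenter has 3 equally likely choices, so probability 1/3; weight (5/21)·(1/3) = 5/63.
If it is in envelope 2 (prior 1/7): the presenter has 4 equally likely choices, so probability 1/4; weight (1/7)·(1/4) = 1/28.
If it is in envelope 3 (prior 2/21): the presenter has 3 equally likely choices, so probability 1/3; weight (2/21)·(1/3) = 2/63.
If it is in envelope 4 (prior 5/21): the presenter opened envelope 4, so this case is ruled out; weight (5/21)·0 = 0.
If it is in envelope 5 (prior 2/7): the presenter has 3 equally likely choices, so probability 1/3; weight (2/7)·(1/3) = 2/21.
The weights sum to 61/252.
So P(the cheque in envelope 2 | the presenter opened envelope 4) = (1/28) / (61/252) = 9/61.

9/61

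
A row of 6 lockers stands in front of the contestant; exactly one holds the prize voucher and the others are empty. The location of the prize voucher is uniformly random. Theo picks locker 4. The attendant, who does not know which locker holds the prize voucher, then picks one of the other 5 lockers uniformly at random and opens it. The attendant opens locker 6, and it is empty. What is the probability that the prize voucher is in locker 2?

Apply Bayes' rule, conditioning on where the prize voucher actually is.
If it is in any of lockers 1, 2, 3, 4, and 5 (prior 1/6 each): the attendant picks locker 6 with probability 1/5 regardless, and it is not the prize; weight (1/6)·(1/5) = 1/30 each.
If it is in locker 6 (prior 1/6): the attendant opened locker 6, so this case is ruled out; weight (1/6)·0 = 0.
The weights sum to 1/6.
So P(the prize voucher in locker 2 | the attendant opened locker 6) = (1/30) / (1/6) = 1/5.

1/5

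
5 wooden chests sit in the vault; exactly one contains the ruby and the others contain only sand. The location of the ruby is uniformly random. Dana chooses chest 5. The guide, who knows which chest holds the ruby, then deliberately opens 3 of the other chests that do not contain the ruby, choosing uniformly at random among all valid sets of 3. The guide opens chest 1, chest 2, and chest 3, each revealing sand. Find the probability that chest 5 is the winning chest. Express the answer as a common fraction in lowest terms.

1/5

Consider each possible location of the ruby in turn.
If it is in any of chests 1, 2, and 3 (prior 1/5 each): that chest was opened and seen not to hold the prize — ruled out; weight (1/5)·0 = 0 each.
If it is in chest 4 (prior 1/5): the guide has no choice, probability 1; weight (1/5)·1 = 1/5.
If it is in chest 5 (prior 1/5): the guide has 4 equally likely choices, so probability 1/4; weight (1/5)·(1/4) = 1/20.
The weights sum to 1/4.
So P(the ruby in chest 5 | the guide opened chest 1, chest 2, and chest 3) = (1/20) / (1/4) = 1/5.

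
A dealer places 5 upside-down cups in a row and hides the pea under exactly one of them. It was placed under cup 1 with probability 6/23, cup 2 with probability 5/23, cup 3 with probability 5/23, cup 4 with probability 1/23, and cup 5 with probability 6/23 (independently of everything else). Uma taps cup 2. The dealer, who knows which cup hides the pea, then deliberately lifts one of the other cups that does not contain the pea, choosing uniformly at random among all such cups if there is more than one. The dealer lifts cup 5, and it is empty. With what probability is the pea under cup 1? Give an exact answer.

Apply Bayes' rule, conditioning on where the pea actually is.
If it is under cup 1 (prior 6/23): the dealer has 3 equally likely choices, so probability 1/3; weight (6/23)·(1/3) = 2/23.
If it is under cup 2 (prior 5/23): the dealer has 4 equally likely choices, so probability 1/4; weight (5/23)·(1/4) = 5/92.
If it is under cup 3 (prior 5/23): the dealer has 3 equally likely choices, so probability 1/3; weight (5/23)·(1/3) = 5/69.
If it is under cup 4 (prior 1/23): the dealer has 3 equally likely choices, so probability 1/3; weight (1/23)·(1/3) = 1/69.
If it is under cup 5 (prior 6/23): the dealer opened cup 5, so this case is ruled out; weight (6/23)·0 = 0.
The weights sum to 21/92.
So P(the pea under cup 1 | the dealer opened cup 5) = (2/23) / (21/92) = 8/21.

8/21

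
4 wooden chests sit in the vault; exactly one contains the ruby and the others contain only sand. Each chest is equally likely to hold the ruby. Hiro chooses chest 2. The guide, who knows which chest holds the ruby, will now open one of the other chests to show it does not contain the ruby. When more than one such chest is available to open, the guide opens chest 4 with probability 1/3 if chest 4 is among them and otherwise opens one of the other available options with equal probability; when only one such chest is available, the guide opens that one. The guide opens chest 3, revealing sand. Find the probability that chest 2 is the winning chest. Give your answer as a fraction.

2/9

Condition on the true location of the ruby.
If it is in chest 1 (prior 1/4): chest 4 is available but not opened, probability 2/3; weight (1/4)·(2/3) = 1/6.
If it is in chest 2 (prior 1/4): chest 4 is available but not opened; chest 3 gets probability (1 − 1/3)/2 = 1/3; weight (1/4)·(1/3) = 1/12.
If it is in chest 3 (prior 1/4): the guide opened chest 3, so this case is ruled out; weight (1/4)·0 = 0.
If it is in chest 4 (prior 1/4): chest 4 holds the prize so is unavailable; the guide chooses uniformly among the 2 others, probability 1/2; weight (1/4)·(1/2) = 1/8.
The weights sum to 3/8.
So P(the ruby in chest 2 | the guide opened chest 3) = (1/12) / (3/8) = 2/9.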